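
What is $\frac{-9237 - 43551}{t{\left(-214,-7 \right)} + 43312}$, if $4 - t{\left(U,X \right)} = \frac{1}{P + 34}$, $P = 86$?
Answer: $- \frac{6334560}{5197919} \approx -1.2187$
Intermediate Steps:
$t{\left(U,X \right)} = \frac{479}{120}$ ($t{\left(U,X \right)} = 4 - \frac{1}{86 + 34} = 4 - \frac{1}{120} = \frac{479}{120}$)
$\frac{-9237 - 43551}{t{\left(-214,-7 \right)} + 43312} = \frac{-9237 - 43551}{\frac{479}{120} + 43312} = - \frac{52788}{\frac{5197919}{120}} = \left(-52788\right) \frac{120}{5197919} = - \frac{6334560}{5197919}$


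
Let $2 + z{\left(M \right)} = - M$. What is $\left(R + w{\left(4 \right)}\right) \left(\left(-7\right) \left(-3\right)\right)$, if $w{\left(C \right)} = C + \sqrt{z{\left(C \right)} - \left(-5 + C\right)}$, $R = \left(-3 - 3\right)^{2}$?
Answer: $840 + 21 i \sqrt{5} \approx 840.0 + 46.957 i$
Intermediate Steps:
$z{\left(M \right)} = -2 - M$
$R = 36$ ($R = \left(-6\right)^{2} = 36$)
$w{\left(C \right)} = C + \sqrt{3 - 2 C}$ ($w{\left(C \right)} = C + \sqrt{\left(-2 - C\right) - \left(-5 + C\right)} = C + \sqrt{3 - 2 C}$)
$\left(R + w{\left(4 \right)}\right) \left(\left(-7\right) \left(-3\right)\right) = \left(36 + \left(4 + \sqrt{3 - 8}\right)\right) \left(\left(-7\right) \left(-3\right)\right) = \left(36 + \left(4 + \sqrt{3 - 8}\right)\right) 21 = \left(36 + \left(4 + \sqrt{-5}\right)\right) 21 = \left(36 + \left(4 + i \sqrt{5}\right)\right) 21 = \left(40 + i \sqrt{5}\right) 21 = 840 + 21 i \sqrt{5}$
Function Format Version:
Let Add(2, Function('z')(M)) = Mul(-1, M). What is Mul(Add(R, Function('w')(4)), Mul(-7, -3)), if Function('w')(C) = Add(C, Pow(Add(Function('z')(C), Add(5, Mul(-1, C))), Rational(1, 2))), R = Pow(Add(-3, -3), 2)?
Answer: Add(840, Mul(21, I, Pow(5, Rational(1, 2)))) ≈ Add(840.00, Mul(46.957, I))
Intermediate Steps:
Function('z')(M) = Add(-2, Mul(-1, M))
R = 36 (R = Pow(-6, 2) = 36)
Function('w')(C) = Add(C, Pow(Add(3, Mul(-2, C)), Rational(1, 2))) (Function('w')(C) = Add(C, Pow(Add(Add(-2, Mul(-1, C)), Add(5, Mul(-1, C))), Rational(1, 2))) = Add(C, Pow(Add(3, Mul(-2, C)), Rational(1, 2))))
Mul(Add(R, Function('w')(4)), Mul(-7, -3)) = Mul(Add(36, Add(4, Pow(Add(3, Mul(-2, 4)), Rational(1, 2)))), Mul(-7, -3)) = Mul(Add(36, Add(4, Pow(Add(3, -8), Rational(1, 2)))), 21) = Mul(Add(36, Add(4, Pow(-5, Rational(1, 2)))), 21) = Mul(Add(36, Add(4, Mul(I, Pow(5, Rational(1, 2))))), 21) = Mul(Add(40, Mul(I, Pow(5, Rational(1, 2)))), 21) = Add(840, Mul(21, I, Pow(5, Rational(1, 2))))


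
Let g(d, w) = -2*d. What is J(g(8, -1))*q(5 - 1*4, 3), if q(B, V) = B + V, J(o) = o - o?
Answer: 0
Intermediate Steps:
J(o) = 0
J(g(8, -1))*q(5 - 1*4, 3) = 0*((5 - 1*4) + 3) = 0*((5 - 4) + 3) = 0*(1 + 3) = 0*4 = 0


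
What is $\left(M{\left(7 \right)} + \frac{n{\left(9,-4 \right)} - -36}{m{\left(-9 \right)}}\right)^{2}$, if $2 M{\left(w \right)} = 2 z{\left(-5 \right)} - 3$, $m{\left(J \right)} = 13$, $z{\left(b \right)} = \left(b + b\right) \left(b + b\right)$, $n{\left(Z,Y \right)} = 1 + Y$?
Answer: $\frac{6901129}{676} \approx 10209.0$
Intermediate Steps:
$z{\left(b \right)} = 4 b^{2}$ ($z{\left(b \right)} = 2 b 2 b = 4 b^{2}$)
$M{\left(w \right)} = \frac{197}{2}$ ($M{\left(w \right)} = \frac{2 \cdot 4 \left(-5\right)^{2} - 3}{2} = \frac{2 \cdot 4 \cdot 25 - 3}{2} = \frac{2 \cdot 100 - 3}{2} = \frac{200 - 3}{2} = \frac{1}{2} \cdot 197 = \frac{197}{2}$)
$\left(M{\left(7 \right)} + \frac{n{\left(9,-4 \right)} - -36}{m{\left(-9 \right)}}\right)^{2} = \left(\frac{197}{2} + \frac{\left(1 - 4\right) - -36}{13}\right)^{2} = \left(\frac{197}{2} + \left(-3 + 36\right) \frac{1}{13}\right)^{2} = \left(\frac{197}{2} + 33 \cdot \frac{1}{13}\right)^{2} = \left(\frac{197}{2} + \frac{33}{13}\right)^{2} = \left(\frac{2627}{26}\right)^{2} = \frac{6901129}{676}$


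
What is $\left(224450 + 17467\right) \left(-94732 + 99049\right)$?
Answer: $1044355689$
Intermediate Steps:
$\left(224450 + 17467\right) \left(-94732 + 99049\right) = 241917 \cdot 4317 = 1044355689$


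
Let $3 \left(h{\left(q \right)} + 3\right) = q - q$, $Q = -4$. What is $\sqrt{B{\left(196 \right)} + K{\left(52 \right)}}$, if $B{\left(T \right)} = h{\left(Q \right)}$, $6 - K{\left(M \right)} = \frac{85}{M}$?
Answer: $\frac{\sqrt{923}}{26} \approx 1.1685$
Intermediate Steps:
$K{\left(M \right)} = 6 - \frac{85}{M}$
$h{\left(q \right)} = -3$ ($h{\left(q \right)} = -3 + \frac{q - q}{3} = -3 + \frac{1}{3} \cdot 0 = -3 + 0 = -3$)
$B{\left(T \right)} = -3$
$\sqrt{B{\left(196 \right)} + K{\left(52 \right)}} = \sqrt{-3 + \left(6 - \frac{85}{52}\right)} = \sqrt{-3 + \frac{227}{52}} = \sqrt{\frac{71}{52}} = \frac{\sqrt{923}}{26}$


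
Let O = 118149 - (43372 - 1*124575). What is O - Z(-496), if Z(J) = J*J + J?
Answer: -46168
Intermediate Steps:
Z(J) = J + J² (Z(J) = J² + J = J + J²)
O = 199352 (O = 118149 - (43372 - 124575) = 118149 - 1*(-81203) = 118149 + 81203 = 199352)
O - Z(-496) = 199352 - (-496)*(1 - 496) = 199352 - (-496)*(-495) = 199352 - 1*245520 = 199352 - 245520 = -46168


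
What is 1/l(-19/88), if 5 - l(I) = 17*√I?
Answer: 440/7691 + 34*I*√418/7691 ≈ 0.05721 + 0.090382*I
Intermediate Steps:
l(I) = 5 - 17*√I
1/l(-19/88) = 1/(5 - 17*I*√418/44)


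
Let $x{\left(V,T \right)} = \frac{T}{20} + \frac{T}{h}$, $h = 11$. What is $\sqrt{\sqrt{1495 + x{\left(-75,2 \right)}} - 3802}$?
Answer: $\frac{\sqrt{-46004200 + 110 \sqrt{18092910}}}{110} \approx 61.346 i$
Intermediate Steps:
$x{\left(V,T \right)} = \frac{31 T}{220}$ ($x{\left(V,T \right)} = \frac{T}{20} + \frac{T}{11} = \frac{31 T}{220}$)
$\sqrt{\sqrt{1495 + x{\left(-75,2 \right)}} - 3802} = \sqrt{\sqrt{1495 + \frac{31}{220} \cdot 2} - 3802} = \sqrt{\sqrt{1495 + \frac{31}{110}} - 3802} = \sqrt{\sqrt{\frac{164481}{110}} - 3802} = \sqrt{\frac{\sqrt{18092910}}{110} - 3802} = \sqrt{-3802 + \frac{\sqrt{18092910}}{110}}$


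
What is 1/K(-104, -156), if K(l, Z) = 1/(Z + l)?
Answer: -260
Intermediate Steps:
1/K(-104, -156) = 1/(1/(-156 - 104)) = 1/(1/(-260)) = 1/(-1/260) = -260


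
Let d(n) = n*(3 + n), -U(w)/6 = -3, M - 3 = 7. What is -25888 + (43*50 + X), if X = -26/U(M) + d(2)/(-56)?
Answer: -5982385/252 ≈ -23740.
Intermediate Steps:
M = 10 (M = 3 + 7 = 10)
U(w) = 18 (U(w) = -6*(-3) = 18)
X = -409/252 (X = -26/18 + (2*(3 + 2))/(-56) = -26*1/18 + (2*5)*(-1/56) = -13/9 + 10*(-1/56) = -13/9 - 5/28 = -409/252 ≈ -1.6230)
-25888 + (43*50 + X) = -25888 + (43*50 - 409/252) = -25888 + (2150 - 409/252) = -25888 + 541391/252 = -5982385/252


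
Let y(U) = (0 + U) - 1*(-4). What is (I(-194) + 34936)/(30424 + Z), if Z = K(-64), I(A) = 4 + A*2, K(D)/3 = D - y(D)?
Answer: 8638/7603 ≈ 1.1361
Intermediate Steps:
y(U) = 4 + U (y(U) = U + 4 = 4 + U)
K(D) = -12 (K(D) = 3*(D - (4 + D)) = 3*(D + (-4 - D)) = 3*(-4) = -12)
I(A) = 4 + 2*A
Z = -12
(I(-194) + 34936)/(30424 + Z) = ((4 + 2*(-194)) + 34936)/(30424 - 12) = ((4 - 388) + 34936)/30412 = (-384 + 34936)*(1/30412) = 34552*(1/30412) = 8638/7603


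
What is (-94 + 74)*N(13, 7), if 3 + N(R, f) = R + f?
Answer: -340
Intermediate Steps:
N(R, f) = -3 + R + f (N(R, f) = -3 + (R + f) = -3 + R + f)
(-94 + 74)*N(13, 7) = (-94 + 74)*(-3 + 13 + 7) = -20*17 = -340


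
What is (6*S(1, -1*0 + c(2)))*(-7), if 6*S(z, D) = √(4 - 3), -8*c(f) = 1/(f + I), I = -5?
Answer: -7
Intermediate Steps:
c(f) = -1/(8*(-5 + f)) (c(f) = -1/(8*(f - 5)) = -1/(8*(-5 + f)))
S(z, D) = ⅙ (S(z, D) = √(4 - 3)/6 = √1/6 = (⅙)*1 = ⅙)
(6*S(1, -1*0 + c(2)))*(-7) = (6*(⅙))*(-7) = 1*(-7) = -7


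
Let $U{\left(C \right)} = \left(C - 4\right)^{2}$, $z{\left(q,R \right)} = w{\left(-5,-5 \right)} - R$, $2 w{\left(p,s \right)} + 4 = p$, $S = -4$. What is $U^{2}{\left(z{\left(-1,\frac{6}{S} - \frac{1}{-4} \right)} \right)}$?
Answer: $\frac{707281}{256} \approx 2762.8$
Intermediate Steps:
$w{\left(p,s \right)} = -2 + \frac{p}{2}$
$z{\left(q,R \right)} = - \frac{9}{2} - R$ ($z{\left(q,R \right)} = \left(-2 + \frac{1}{2} \left(-5\right)\right) - R = \left(-2 - \frac{5}{2}\right) - R = - \frac{9}{2} - R$)
$U{\left(C \right)} = \left(-4 + C\right)^{2}$
$U^{2}{\left(z{\left(-1,\frac{6}{S} - \frac{1}{-4} \right)} \right)} = \left(\left(-4 - \left(\frac{9}{2} - \frac{5}{4}\right)\right)^{2}\right)^{2} = \left(\left(-4 - \frac{13}{4}\right)^{2}\right)^{2} = \left(\left(- \frac{29}{4}\right)^{2}\right)^{2} = \left(\frac{841}{16}\right)^{2} = \frac{707281}{256}$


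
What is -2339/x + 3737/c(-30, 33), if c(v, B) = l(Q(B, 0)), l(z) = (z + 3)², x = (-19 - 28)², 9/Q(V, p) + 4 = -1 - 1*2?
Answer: 404159801/318096 ≈ 1270.6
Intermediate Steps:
Q(V, p) = -9/7 (Q(V, p) = 9/(-4 + (-1 - 1*2)) = 9/(-4 + (-1 - 2)) = 9/(-4 - 3) = 9/(-7) = 9*(-⅐) = -9/7)
x = 2209 (x = (-47)² = 2209)
l(z) = (3 + z)²
c(v, B) = 144/49 (c(v, B) = (3 - 9/7)² = (12/7)² = 144/49)
-2339/x + 3737/c(-30, 33) = -2339/2209 + 3737/(144/49) = -2339*1/2209 + 3737*(49/144) = -2339/2209 + 183113/144 = 404159801/318096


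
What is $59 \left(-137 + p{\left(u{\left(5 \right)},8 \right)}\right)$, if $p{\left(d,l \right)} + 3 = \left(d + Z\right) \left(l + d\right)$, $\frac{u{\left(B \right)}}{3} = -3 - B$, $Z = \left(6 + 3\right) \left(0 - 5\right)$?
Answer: $56876$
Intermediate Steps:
$Z = -45$ ($Z = 9 \left(-5\right) = -45$)
$u{\left(B \right)} = -9 - 3 B$ ($u{\left(B \right)} = 3 \left(-3 - B\right) = -9 - 3 B$)
$p{\left(d,l \right)} = -3 + \left(-45 + d\right) \left(d + l\right)$ ($p{\left(d,l \right)} = -3 + \left(d - 45\right) \left(l + d\right) = -3 + \left(-45 + d\right) \left(d + l\right)$)
$59 \left(-137 + p{\left(u{\left(5 \right)},8 \right)}\right) = 59 \left(-137 - \left(363 - \left(-9 - 15\right)^{2} + 45 \left(-9 - 15\right) - \left(-9 - 15\right) 8\right)\right) = 59 \left(-137 - \left(-525 - 576\right)\right) = 59 \left(-137 - -1101\right) = 59 \left(-137 + 1101\right) = 59 \cdot 964 = 56876$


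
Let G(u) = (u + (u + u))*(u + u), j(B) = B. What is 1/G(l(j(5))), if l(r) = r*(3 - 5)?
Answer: 1/600 ≈ 0.0016667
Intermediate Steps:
l(r) = -2*r (l(r) = r*(-2) = -2*r)
G(u) = 6*u**2 (G(u) = (u + 2*u)*(2*u) = (3*u)*(2*u) = 6*u**2)
1/G(l(j(5))) = 1/(6*(-2*5)**2) = 1/(6*(-10)**2) = 1/(6*100) = 1/600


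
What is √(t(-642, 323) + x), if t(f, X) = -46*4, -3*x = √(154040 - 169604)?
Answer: √(-1656 - 6*I*√3891)/3 ≈ 1.5233 - 13.65*I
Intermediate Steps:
x = -2*I*√3891/3 (x = -√(154040 - 169604)/3 = -2*I*√3891/3 ≈ -41.585*I)
t(f, X) = -184 (t(f, X) = -23*8 = -184)
√(t(-642, 323) + x) = √(-184 - 2*I*√3891/3)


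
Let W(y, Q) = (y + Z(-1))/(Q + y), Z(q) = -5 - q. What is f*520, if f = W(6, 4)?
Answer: 104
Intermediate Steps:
W(y, Q) = (-4 + y)/(Q + y) (W(y, Q) = (y + (-5 - 1*(-1)))/(Q + y) = (y + (-5 + 1))/(Q + y) = (y - 4)/(Q + y) = (-4 + y)/(Q + y))
f = ⅕ (f = (-4 + 6)/(4 + 6) = 2/10 = (⅒)*2 = ⅕ ≈ 0.20000)
f*520 = (⅕)*520 = 104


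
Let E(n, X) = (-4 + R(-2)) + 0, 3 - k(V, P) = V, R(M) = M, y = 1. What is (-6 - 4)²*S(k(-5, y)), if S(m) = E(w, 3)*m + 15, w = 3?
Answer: -3300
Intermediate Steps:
k(V, P) = 3 - V
E(n, X) = -6 (E(n, X) = (-4 - 2) + 0 = -6 + 0 = -6)
S(m) = 15 - 6*m (S(m) = -6*m + 15 = 15 - 6*m)
(-6 - 4)²*S(k(-5, y)) = (-6 - 4)²*(15 - 6*(3 - 1*(-5))) = (-10)²*(15 - 6*(3 + 5)) = 100*(15 - 6*8) = 100*(15 - 48) = 100*(-33) = -3300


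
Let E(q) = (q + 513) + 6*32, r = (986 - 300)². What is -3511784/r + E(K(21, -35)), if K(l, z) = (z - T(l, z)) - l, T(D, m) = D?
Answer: 73005626/117649 ≈ 620.54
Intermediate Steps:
r = 470596 (r = 686² = 470596)
K(l, z) = z - 2*l (K(l, z) = (z - l) - l = z - 2*l)
E(q) = 705 + q (E(q) = (513 + q) + 192 = 705 + q)
-3511784/r + E(K(21, -35)) = -3511784/470596 + (705 + (-35 - 2*21)) = -3511784*1/470596 + (705 + (-35 - 42)) = -877946/117649 + (705 - 77) = -877946/117649 + 628 = 73005626/117649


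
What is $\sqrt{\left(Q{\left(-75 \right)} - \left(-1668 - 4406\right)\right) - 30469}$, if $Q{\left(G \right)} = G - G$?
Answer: $i \sqrt{24395} \approx 156.19 i$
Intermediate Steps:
$Q{\left(G \right)} = 0$
$\sqrt{\left(Q{\left(-75 \right)} - \left(-1668 - 4406\right)\right) - 30469} = \sqrt{\left(0 - \left(-1668 - 4406\right)\right) - 30469} = \sqrt{\left(0 - -6074\right) - 30469} = \sqrt{\left(0 + 6074\right) - 30469} = \sqrt{6074 - 30469} = \sqrt{-24395} = i \sqrt{24395}$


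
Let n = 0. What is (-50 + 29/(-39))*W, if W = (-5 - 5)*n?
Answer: 0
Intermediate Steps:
W = 0 (W = (-5 - 5)*0 = -10*0 = 0)
(-50 + 29/(-39))*W = (-50 + 29/(-39))*0 = (-50 + 29*(-1/39))*0 = (-50 - 29/39)*0 = -1979/39*0 = 0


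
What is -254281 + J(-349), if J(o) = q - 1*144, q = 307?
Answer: -254118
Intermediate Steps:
J(o) = 163 (J(o) = 307 - 1*144 = 307 - 144 = 163)
-254281 + J(-349) = -254281 + 163 = -254118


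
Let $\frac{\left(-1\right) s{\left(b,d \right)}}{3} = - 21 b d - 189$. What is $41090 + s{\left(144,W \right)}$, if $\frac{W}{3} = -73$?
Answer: $-1945111$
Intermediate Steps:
$W = -219$ ($W = 3 \left(-73\right) = -219$)
$s{\left(b,d \right)} = 567 + 63 b d$ ($s{\left(b,d \right)} = - 3 \left(- 21 b d - 189\right) = - 3 \left(-189 - 21 b d\right) = 567 + 63 b d$)
$41090 + s{\left(144,W \right)} = 41090 + \left(567 + 63 \cdot 144 \left(-219\right)\right) = 41090 + \left(567 - 1986768\right) = 41090 - 1986201 = -1945111$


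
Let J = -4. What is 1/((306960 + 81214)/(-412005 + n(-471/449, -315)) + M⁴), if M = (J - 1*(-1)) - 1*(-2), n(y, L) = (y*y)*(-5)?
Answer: 41530864605/2402731318 ≈ 17.285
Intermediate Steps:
n(y, L) = -5*y² (n(y, L) = y²*(-5) = -5*y²)
M = -1 (M = (-4 - 1*(-1)) - 1*(-2) = (-4 + 1) + 2 = -3 + 2 = -1)
1/((306960 + 81214)/(-412005 + n(-471/449, -315)) + M⁴) = 1/((306960 + 81214)/(-412005 - 5*(-471/449)²) + (-1)⁴) = 1/(388174/(-412005 - 5*(-471*1/449)²) + 1) = 1/(388174/(-412005 - 5*(-471/449)²) + 1) = 1/(388174/(-412005 - 5*221841/201601) + 1) = 1/(388174/(-412005 - 1109205/201601) + 1) = 1/(388174/(-83061729210/201601) + 1) = 1/(388174*(-201601/83061729210) + 1) = 1/(-39128133287/41530864605 + 1) = 1/(2402731318/41530864605) = 41530864605/2402731318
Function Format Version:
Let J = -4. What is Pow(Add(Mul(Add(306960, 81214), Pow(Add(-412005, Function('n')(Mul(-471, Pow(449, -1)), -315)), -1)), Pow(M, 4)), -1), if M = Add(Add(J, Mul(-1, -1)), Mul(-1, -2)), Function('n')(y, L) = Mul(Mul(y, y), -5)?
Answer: Rational(41530864605, 2402731318) ≈ 17.285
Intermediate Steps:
Function('n')(y, L) = Mul(-5, Pow(y, 2)) (Function('n')(y, L) = Mul(Pow(y, 2), -5) = Mul(-5, Pow(y, 2)))
M = -1 (M = Add(Add(-4, Mul(-1, -1)), Mul(-1, -2)) = Add(Add(-4, 1), 2) = Add(-3, 2) = -1)
Pow(Add(Mul(Add(306960, 81214), Pow(Add(-412005, Function('n')(Mul(-471, Pow(449, -1)), -315)), -1)), Pow(M, 4)), -1) = Pow(Add(Mul(Add(306960, 81214), Pow(Add(-412005, Mul(-5, Pow(Mul(-471, Pow(449, -1)), 2))), -1)), Pow(-1, 4)), -1) = Pow(Add(Mul(388174, Pow(Add(-412005, Mul(-5, Pow(Mul(-471, Rational(1, 449)), 2))), -1)), 1), -1) = Pow(Add(Mul(388174, Pow(Add(-412005, Mul(-5, Pow(Rational(-471, 449), 2))), -1)), 1), -1) = Pow(Add(Mul(388174, Pow(Add(-412005, Mul(-5, Rational(221841, 201601))), -1)), 1), -1) = Pow(Add(Mul(388174, Pow(Add(-412005, Rational(-1109205, 201601)), -1)), 1), -1) = Pow(Add(Mul(388174, Pow(Rational(-83061729210, 201601), -1)), 1), -1) = Pow(Add(Mul(388174, Rational(-201601, 83061729210)), 1), -1) = Pow(Add(Rational(-39128133287, 41530864605), 1), -1) = Pow(Rational(2402731318, 41530864605), -1) = Rational(41530864605, 2402731318)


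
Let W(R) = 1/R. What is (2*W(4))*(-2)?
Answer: -1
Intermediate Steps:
(2*W(4))*(-2) = (2/4)*(-2) = (2*(¼))*(-2) = (½)*(-2) = -1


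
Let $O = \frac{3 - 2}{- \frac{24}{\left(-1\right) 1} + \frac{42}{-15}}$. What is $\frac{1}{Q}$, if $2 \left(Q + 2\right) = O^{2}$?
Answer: $- \frac{22472}{44919} \approx -0.50028$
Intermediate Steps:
$O = \frac{5}{106}$ ($O = 1 \frac{1}{- \frac{24}{-1} + 42 \left(- \frac{1}{15}\right)} = 1 \frac{1}{\left(-24\right) \left(-1\right) - \frac{14}{5}} = 1 \frac{1}{24 - \frac{14}{5}} = 1 \frac{1}{\frac{106}{5}} = 1 \cdot \frac{5}{106} = \frac{5}{106} \approx 0.04717$)
$Q = - \frac{44919}{22472}$ ($Q = -2 + \frac{\left(\frac{5}{106}\right)^{2}}{2} = -2 + \frac{1}{2} \cdot \frac{25}{11236} = -2 + \frac{25}{22472} = - \frac{44919}{22472} \approx -1.9989$)
$\frac{1}{Q} = \frac{1}{- \frac{44919}{22472}} = - \frac{22472}{44919}$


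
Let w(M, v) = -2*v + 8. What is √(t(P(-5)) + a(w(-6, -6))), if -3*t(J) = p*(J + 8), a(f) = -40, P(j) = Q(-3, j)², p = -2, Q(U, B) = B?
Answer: 3*I*√2 ≈ 4.2426*I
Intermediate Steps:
w(M, v) = 8 - 2*v
P(j) = j²
t(J) = 16/3 + 2*J/3 (t(J) = -(-2)*(J + 8)/3 = -(-2)*(8 + J)/3 = -(-16 - 2*J)/3 = 16/3 + 2*J/3)
√(t(P(-5)) + a(w(-6, -6))) = √((16/3 + (⅔)*(-5)²) - 40) = √((16/3 + (⅔)*25) - 40) = √((16/3 + 50/3) - 40) = √(22 - 40) = √(-18) = 3*I*√2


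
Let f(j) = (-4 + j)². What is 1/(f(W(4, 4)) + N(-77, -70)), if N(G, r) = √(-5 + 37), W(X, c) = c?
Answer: √2/8 ≈ 0.17678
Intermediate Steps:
N(G, r) = 4*√2 (N(G, r) = √32 = 4*√2)
1/(f(W(4, 4)) + N(-77, -70)) = 1/((-4 + 4)² + 4*√2) = 1/(0² + 4*√2) = 1/(0 + 4*√2) = 1/(4*√2) = √2/8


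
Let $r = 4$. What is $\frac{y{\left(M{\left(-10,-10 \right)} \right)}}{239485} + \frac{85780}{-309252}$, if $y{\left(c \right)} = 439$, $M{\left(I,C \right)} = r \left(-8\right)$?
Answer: $- \frac{5101815418}{18515303805} \approx -0.27555$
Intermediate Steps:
$M{\left(I,C \right)} = -32$ ($M{\left(I,C \right)} = 4 \left(-8\right) = -32$)
$\frac{y{\left(M{\left(-10,-10 \right)} \right)}}{239485} + \frac{85780}{-309252} = \frac{439}{239485} + \frac{85780}{-309252} = 439 \cdot \frac{1}{239485} + 85780 \left(- \frac{1}{309252}\right) = \frac{439}{239485} - \frac{21445}{77313} = - \frac{5101815418}{18515303805}$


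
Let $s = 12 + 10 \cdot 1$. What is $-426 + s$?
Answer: $-404$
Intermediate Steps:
$s = 22$ ($s = 12 + 10 = 22$)
$-426 + s = -426 + 22 = -404$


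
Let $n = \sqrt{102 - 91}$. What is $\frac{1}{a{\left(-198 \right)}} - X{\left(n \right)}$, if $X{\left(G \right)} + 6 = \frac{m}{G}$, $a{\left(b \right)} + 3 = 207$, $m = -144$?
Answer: $\frac{1225}{204} + \frac{144 \sqrt{11}}{11} \approx 49.423$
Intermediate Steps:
$a{\left(b \right)} = 204$ ($a{\left(b \right)} = -3 + 207 = 204$)
$n = \sqrt{11} \approx 3.3166$
$X{\left(G \right)} = -6 - \frac{144}{G}$
$\frac{1}{a{\left(-198 \right)}} - X{\left(n \right)} = \frac{1}{204} - \left(-6 - \frac{144}{\sqrt{11}}\right) = \frac{1}{204} - \left(-6 - 144 \frac{\sqrt{11}}{11}\right) = \frac{1}{204} - \left(-6 - \frac{144 \sqrt{11}}{11}\right) = \frac{1}{204} + \left(6 + \frac{144 \sqrt{11}}{11}\right) = \frac{1225}{204} + \frac{144 \sqrt{11}}{11}$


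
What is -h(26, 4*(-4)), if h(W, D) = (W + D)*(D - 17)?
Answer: 330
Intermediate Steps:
h(W, D) = (-17 + D)*(D + W) (h(W, D) = (D + W)*(-17 + D) = (-17 + D)*(D + W))
-h(26, 4*(-4)) = -((4*(-4))² - 68*(-4) - 17*26 + (4*(-4))*26) = -((-16)² - 17*(-16) - 442 - 16*26) = -(256 + 272 - 442 - 416) = -1*(-330) = 330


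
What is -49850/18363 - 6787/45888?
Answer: -804048827/280880448 ≈ -2.8626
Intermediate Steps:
-49850/18363 - 6787/45888 = -804048827/280880448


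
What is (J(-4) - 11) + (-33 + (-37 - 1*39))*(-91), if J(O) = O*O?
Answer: 9924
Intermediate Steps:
J(O) = O²
(J(-4) - 11) + (-33 + (-37 - 1*39))*(-91) = ((-4)² - 11) + (-33 + (-37 - 1*39))*(-91) = (16 - 11) + (-33 + (-37 - 39))*(-91) = 5 + (-33 - 76)*(-91) = 5 - 109*(-91) = 5 + 9919 = 9924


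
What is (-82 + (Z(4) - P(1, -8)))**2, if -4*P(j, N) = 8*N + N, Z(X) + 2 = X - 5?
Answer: 10609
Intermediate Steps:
Z(X) = -7 + X (Z(X) = -2 + (X - 5) = -2 + (-5 + X) = -7 + X)
P(j, N) = -9*N/4 (P(j, N) = -(8*N + N)/4 = -9*N/4)
(-82 + (Z(4) - P(1, -8)))**2 = (-82 + ((-7 + 4) - (-9)*(-8)/4))**2 = (-82 + (-3 - 1*18))**2 = (-82 + (-3 - 18))**2 = (-82 - 21)**2 = (-103)**2 = 10609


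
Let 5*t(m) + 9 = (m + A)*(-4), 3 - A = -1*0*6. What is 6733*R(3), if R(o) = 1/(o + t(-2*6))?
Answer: 33665/42 ≈ 801.55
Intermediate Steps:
A = 3 (A = 3 - (-1*0)*6 = 3 - 0*6 = 3 - 1*0 = 3 + 0 = 3)
t(m) = -21/5 - 4*m/5 (t(m) = -9/5 + ((m + 3)*(-4))/5 = -9/5 + ((3 + m)*(-4))/5 = -9/5 + (-12 - 4*m)/5 = -9/5 + (-12/5 - 4*m/5) = -21/5 - 4*m/5)
R(o) = 1/(27/5 + o) (R(o) = 1/(o + (-21/5 - (-8)*6/5)) = 1/(o + (-21/5 - 4/5*(-12))) = 1/(o + (-21/5 + 48/5)) = 1/(o + 27/5) = 1/(27/5 + o))
6733*R(3) = 6733*(5/(27 + 5*3)) = 6733*(5/(27 + 15)) = 6733*(5/42) = 33665/42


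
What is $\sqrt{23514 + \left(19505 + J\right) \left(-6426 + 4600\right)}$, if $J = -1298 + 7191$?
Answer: $i \sqrt{46353234} \approx 6808.3 i$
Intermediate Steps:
$J = 5893$
$\sqrt{23514 + \left(19505 + J\right) \left(-6426 + 4600\right)} = \sqrt{23514 + \left(19505 + 5893\right) \left(-6426 + 4600\right)} = \sqrt{23514 + 25398 \left(-1826\right)} = \sqrt{23514 - 46376748} = \sqrt{-46353234} = i \sqrt{46353234}$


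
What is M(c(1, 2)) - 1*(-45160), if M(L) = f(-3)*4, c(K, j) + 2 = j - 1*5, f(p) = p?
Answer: 45148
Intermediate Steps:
c(K, j) = -7 + j (c(K, j) = -2 + (j - 1*5) = -2 + (j - 5) = -2 + (-5 + j) = -7 + j)
M(L) = -12 (M(L) = -3*4 = -12)
M(c(1, 2)) - 1*(-45160) = -12 - 1*(-45160) = -12 + 45160 = 45148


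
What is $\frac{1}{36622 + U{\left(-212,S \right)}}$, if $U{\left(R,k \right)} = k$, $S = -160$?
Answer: $\frac{1}{36462} \approx 2.7426 \cdot 10^{-5}$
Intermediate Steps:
$\frac{1}{36622 + U{\left(-212,S \right)}} = \frac{1}{36622 - 160} = \frac{1}{36462}$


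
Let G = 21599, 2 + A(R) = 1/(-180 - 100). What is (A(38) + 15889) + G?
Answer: 10496079/280 ≈ 37486.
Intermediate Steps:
A(R) = -561/280 (A(R) = -2 + 1/(-180 - 100) = -2 + 1/(-280) = -2 - 1/280 = -561/280)
(A(38) + 15889) + G = (-561/280 + 15889) + 21599 = 4448359/280 + 21599 = 10496079/280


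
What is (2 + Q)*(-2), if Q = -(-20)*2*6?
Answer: -484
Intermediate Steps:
Q = 240 (Q = -4*(-10)*6 = 40*6 = 240)
(2 + Q)*(-2) = (2 + 240)*(-2) = 242*(-2) = -484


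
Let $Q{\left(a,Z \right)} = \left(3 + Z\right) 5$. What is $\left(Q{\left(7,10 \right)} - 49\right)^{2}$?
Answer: $256$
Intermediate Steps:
$Q{\left(a,Z \right)} = 15 + 5 Z$
$\left(Q{\left(7,10 \right)} - 49\right)^{2} = \left(\left(15 + 5 \cdot 10\right) - 49\right)^{2} = \left(\left(15 + 50\right) - 49\right)^{2} = \left(65 - 49\right)^{2} = 16^{2} = 256$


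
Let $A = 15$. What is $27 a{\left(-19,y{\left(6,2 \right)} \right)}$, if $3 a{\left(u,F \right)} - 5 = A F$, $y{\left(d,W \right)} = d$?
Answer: $855$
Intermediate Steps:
$a{\left(u,F \right)} = \frac{5}{3} + 5 F$ ($a{\left(u,F \right)} = \frac{5}{3} + \frac{15 F}{3} = \frac{5}{3} + 5 F$)
$27 a{\left(-19,y{\left(6,2 \right)} \right)} = 27 \left(\frac{5}{3} + 5 \cdot 6\right) = 27 \left(\frac{5}{3} + 30\right) = 27 \cdot \frac{95}{3} = 855$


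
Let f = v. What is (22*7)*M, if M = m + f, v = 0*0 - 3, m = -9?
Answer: -1848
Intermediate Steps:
v = -3 (v = 0 - 3 = -3)
f = -3
M = -12 (M = -9 - 3 = -12)
(22*7)*M = (22*7)*(-12) = 154*(-12) = -1848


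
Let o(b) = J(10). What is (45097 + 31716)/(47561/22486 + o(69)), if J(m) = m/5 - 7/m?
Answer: 4318042795/191982 ≈ 22492.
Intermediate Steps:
J(m) = -7/m + m/5 (J(m) = m*(1/5) - 7/m = m/5 - 7/m = -7/m + m/5)
o(b) = 13/10 (o(b) = -7/10 + (1/5)*10 = -7*1/10 + 2 = -7/10 + 2 = 13/10)
(45097 + 31716)/(47561/22486 + o(69)) = (45097 + 31716)/(47561/22486 + 13/10) = 76813/(47561*(1/22486) + 13/10) = 76813/(47561/22486 + 13/10) = 76813/(191982/56215) = 76813*(56215/191982) = 4318042795/191982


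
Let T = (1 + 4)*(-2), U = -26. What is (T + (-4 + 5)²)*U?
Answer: 234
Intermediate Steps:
T = -10 (T = 5*(-2) = -10)
(T + (-4 + 5)²)*U = (-10 + (-4 + 5)²)*(-26) = (-10 + 1²)*(-26) = (-10 + 1)*(-26) = -9*(-26) = 234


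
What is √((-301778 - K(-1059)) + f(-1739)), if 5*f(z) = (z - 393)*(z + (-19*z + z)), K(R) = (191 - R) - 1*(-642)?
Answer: I*√322733330/5 ≈ 3593.0*I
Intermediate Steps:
K(R) = 833 - R (K(R) = (191 - R) + 642 = 833 - R)
f(z) = -17*z*(-393 + z)/5 (f(z) = ((z - 393)*(z + (-19*z + z)))/5 = ((-393 + z)*(z - 18*z))/5 = ((-393 + z)*(-17*z))/5 = (-17*z*(-393 + z))/5 = -17*z*(-393 + z)/5)
√((-301778 - K(-1059)) + f(-1739)) = √((-301778 - (833 - 1*(-1059))) + (17/5)*(-1739)*(393 - 1*(-1739))) = √((-301778 - (833 + 1059)) + (17/5)*(-1739)*(393 + 1739)) = √((-301778 - 1*1892) + (17/5)*(-1739)*2132) = √((-301778 - 1892) - 63028316/5) = √(-303670 - 63028316/5) = √(-64546666/5) = I*√322733330/5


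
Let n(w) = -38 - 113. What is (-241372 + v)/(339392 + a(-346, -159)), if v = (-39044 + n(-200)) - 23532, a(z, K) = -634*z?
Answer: -304099/558756 ≈ -0.54424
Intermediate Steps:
n(w) = -151
v = -62727 (v = (-39044 - 151) - 23532 = -39195 - 23532 = -62727)
(-241372 + v)/(339392 + a(-346, -159)) = (-241372 - 62727)/(339392 - 634*(-346)) = -304099/(339392 + 219364) = -304099/558756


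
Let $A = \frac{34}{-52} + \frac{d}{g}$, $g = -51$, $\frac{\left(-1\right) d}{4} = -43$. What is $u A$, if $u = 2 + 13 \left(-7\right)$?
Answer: $\frac{475171}{1326} \approx 358.35$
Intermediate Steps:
$d = 172$ ($d = \left(-4\right) \left(-43\right) = 172$)
$A = - \frac{5339}{1326}$ ($A = \frac{34}{-52} + \frac{172}{-51} = 34 \left(- \frac{1}{52}\right) + 172 \left(- \frac{1}{51}\right) = - \frac{17}{26} - \frac{172}{51} = - \frac{5339}{1326} \approx -4.0264$)
$u = -89$ ($u = 2 - 91 = -89$)
$u A = \left(-89\right) \left(- \frac{5339}{1326}\right) = \frac{475171}{1326}$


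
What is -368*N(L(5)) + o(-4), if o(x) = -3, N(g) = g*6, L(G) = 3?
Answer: -6627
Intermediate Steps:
N(g) = 6*g
-368*N(L(5)) + o(-4) = -2208*3 - 3 = -368*18 - 3 = -6624 - 3 = -6627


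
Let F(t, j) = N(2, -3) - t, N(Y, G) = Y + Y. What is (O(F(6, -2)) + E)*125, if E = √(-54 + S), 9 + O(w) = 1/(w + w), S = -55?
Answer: -4625/4 + 125*I*√109 ≈ -1156.3 + 1305.0*I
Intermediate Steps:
N(Y, G) = 2*Y
F(t, j) = 4 - t (F(t, j) = 2*2 - t = 4 - t)
O(w) = -9 + 1/(2*w) (O(w) = -9 + 1/(w + w) = -9 + 1/(2*w))
E = I*√109 (E = √(-54 - 55) = √(-109) = I*√109 ≈ 10.44*I)
(O(F(6, -2)) + E)*125 = ((-9 + 1/(2*(4 - 1*6))) + I*√109)*125 = ((-9 + 1/(2*(4 - 6))) + I*√109)*125 = ((-9 + (½)/(-2)) + I*√109)*125 = ((-9 + (½)*(-½)) + I*√109)*125 = ((-9 - ¼) + I*√109)*125 = (-37/4 + I*√109)*125 = -4625/4 + 125*I*√109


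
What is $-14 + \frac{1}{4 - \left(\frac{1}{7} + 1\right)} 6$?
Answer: $- \frac{119}{10} \approx -11.9$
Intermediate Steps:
$-14 + \frac{1}{4 - \left(\frac{1}{7} + 1\right)} 6 = -14 + \frac{1}{4 - \frac{8}{7}} \cdot 6 = -14 + \frac{1}{\frac{20}{7}} \cdot 6 = -14 + \frac{7}{20} \cdot 6 = -14 + \frac{21}{10} = - \frac{119}{10}$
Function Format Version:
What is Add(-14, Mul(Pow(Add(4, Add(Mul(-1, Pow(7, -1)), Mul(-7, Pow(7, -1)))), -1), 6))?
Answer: Rational(-119, 10) ≈ -11.900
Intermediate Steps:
Add(-14, Mul(Pow(Add(4, Add(Mul(-1, Pow(7, -1)), Mul(-7, Pow(7, -1)))), -1), 6)) = Add(-14, Mul(Pow(Add(4, Add(Mul(-1, Rational(1, 7)), Mul(-7, Rational(1, 7)))), -1), 6)) = Add(-14, Mul(Pow(Add(4, Add(Rational(-1, 7), -1)), -1), 6)) = Add(-14, Mul(Pow(Add(4, Rational(-8, 7)), -1), 6)) = Add(-14, Mul(Pow(Rational(20, 7), -1), 6)) = Add(-14, Mul(Rational(7, 20), 6)) = Add(-14, Rational(21, 10)) = Rational(-119, 10)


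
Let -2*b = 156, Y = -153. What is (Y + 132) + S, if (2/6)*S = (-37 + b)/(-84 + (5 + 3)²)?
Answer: -15/4 ≈ -3.7500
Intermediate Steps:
b = -78 (b = -½*156 = -78)
S = 69/4 (S = 3*((-37 - 78)/(-84 + (5 + 3)²)) = 3*(-115/(-84 + 8²)) = 3*(-115/(-84 + 64)) = 3*(-115/(-20)) = 3*(-115*(-1/20)) = 3*(23/4) = 69/4 ≈ 17.250)
(Y + 132) + S = (-153 + 132) + 69/4 = -21 + 69/4 = -15/4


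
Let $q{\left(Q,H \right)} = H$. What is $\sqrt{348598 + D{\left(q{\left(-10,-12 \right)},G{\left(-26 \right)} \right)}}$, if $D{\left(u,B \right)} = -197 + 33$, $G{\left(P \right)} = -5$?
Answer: $\sqrt{348434} \approx 590.28$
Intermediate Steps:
$D{\left(u,B \right)} = -164$
$\sqrt{348598 + D{\left(q{\left(-10,-12 \right)},G{\left(-26 \right)} \right)}} = \sqrt{348598 - 164} = \sqrt{348434}$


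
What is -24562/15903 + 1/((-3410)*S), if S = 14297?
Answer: -38627921053/25010171010 ≈ -1.5445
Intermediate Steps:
-24562/15903 + 1/((-3410)*S) = -24562/15903 + 1/(-3410*14297) = -24562*1/15903 - 1/3410*1/14297 = -24562/15903 - 1/48752770 = -38627921053/25010171010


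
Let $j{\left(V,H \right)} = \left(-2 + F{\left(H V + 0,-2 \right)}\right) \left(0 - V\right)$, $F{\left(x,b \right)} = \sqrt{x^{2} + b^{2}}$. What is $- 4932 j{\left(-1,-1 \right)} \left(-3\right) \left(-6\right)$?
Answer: $177552 - 88776 \sqrt{5} \approx -20957.0$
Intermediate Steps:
$F{\left(x,b \right)} = \sqrt{b^{2} + x^{2}}$
$j{\left(V,H \right)} = - V \left(-2 + \sqrt{4 + H^{2} V^{2}}\right)$ ($j{\left(V,H \right)} = \left(-2 + \sqrt{\left(-2\right)^{2} + \left(H V + 0\right)^{2}}\right) \left(0 - V\right) = \left(-2 + \sqrt{4 + \left(H V\right)^{2}}\right) \left(- V\right) = \left(-2 + \sqrt{4 + H^{2} V^{2}}\right) \left(- V\right) = - V \left(-2 + \sqrt{4 + H^{2} V^{2}}\right)$)
$- 4932 j{\left(-1,-1 \right)} \left(-3\right) \left(-6\right) = - 4932 - (2 - \sqrt{4 + \left(-1\right)^{2} \left(-1\right)^{2}}) \left(-3\right) \left(-6\right) = - 4932 - (2 - \sqrt{4 + 1 \cdot 1}) \left(-3\right) \left(-6\right) = - 4932 - (2 - \sqrt{4 + 1}) \left(-3\right) \left(-6\right) = - 4932 - (2 - \sqrt{5}) \left(-3\right) \left(-6\right) = - 4932 \left(-2 + \sqrt{5}\right) \left(-3\right) \left(-6\right) = - 4932 \left(6 - 3 \sqrt{5}\right) \left(-6\right) = - 4932 \left(-36 + 18 \sqrt{5}\right) = 177552 - 88776 \sqrt{5}$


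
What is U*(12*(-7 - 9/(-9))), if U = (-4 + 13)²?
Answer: -5832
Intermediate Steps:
U = 81 (U = 9² = 81)
U*(12*(-7 - 9/(-9))) = 81*(12*(-7 - 9/(-9))) = 81*(12*(-7 - 9*(-⅑))) = 81*(12*(-7 + 1)) = 81*(12*(-6)) = 81*(-72) = -5832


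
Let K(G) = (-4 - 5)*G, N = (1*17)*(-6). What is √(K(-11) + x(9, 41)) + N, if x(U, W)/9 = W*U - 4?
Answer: -102 + 6*√94 ≈ -43.828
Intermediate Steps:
N = -102 (N = 17*(-6) = -102)
K(G) = -9*G
x(U, W) = -36 + 9*U*W (x(U, W) = 9*(W*U - 4) = 9*(U*W - 4) = 9*(-4 + U*W) = -36 + 9*U*W)
√(K(-11) + x(9, 41)) + N = √(-9*(-11) + (-36 + 9*9*41)) - 102 = √(99 + (-36 + 3321)) - 102 = √(99 + 3285) - 102 = √3384 - 102 = 6*√94 - 102 = -102 + 6*√94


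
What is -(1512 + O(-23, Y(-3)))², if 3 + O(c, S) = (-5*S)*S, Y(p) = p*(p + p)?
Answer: -12321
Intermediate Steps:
Y(p) = 2*p² (Y(p) = p*(2*p) = 2*p²)
O(c, S) = -3 - 5*S² (O(c, S) = -3 + (-5*S)*S = -3 - 5*S²)
-(1512 + O(-23, Y(-3)))² = -(1512 + (-3 - 5*(2*(-3)²)²))² = -(1512 + (-3 - 5*(2*9)²))² = -(1512 + (-3 - 5*18²))² = -(1512 + (-3 - 5*324))² = -(1512 + (-3 - 1620))² = -(1512 - 1623)² = -1*(-111)² = -1*12321 = -12321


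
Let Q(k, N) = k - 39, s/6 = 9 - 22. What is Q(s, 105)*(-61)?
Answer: 7137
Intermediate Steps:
s = -78 (s = 6*(9 - 22) = 6*(-13) = -78)
Q(k, N) = -39 + k
Q(s, 105)*(-61) = (-39 - 78)*(-61) = -117*(-61) = 7137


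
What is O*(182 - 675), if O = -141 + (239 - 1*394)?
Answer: 145928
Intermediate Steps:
O = -296 (O = -141 + (239 - 394) = -141 - 155 = -296)
O*(182 - 675) = -296*(182 - 675) = -296*(-493) = 145928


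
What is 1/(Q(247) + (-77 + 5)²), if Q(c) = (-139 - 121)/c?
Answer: 19/98476 ≈ 0.00019294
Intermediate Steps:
Q(c) = -260/c
1/(Q(247) + (-77 + 5)²) = 1/(-260/247 + (-77 + 5)²) = 1/(-260*1/247 + (-72)²) = 1/(-20/19 + 5184) = 1/(98476/19) = 19/98476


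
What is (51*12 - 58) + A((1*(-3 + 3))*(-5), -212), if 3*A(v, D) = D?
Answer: 1450/3 ≈ 483.33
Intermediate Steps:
A(v, D) = D/3
(51*12 - 58) + A((1*(-3 + 3))*(-5), -212) = (51*12 - 58) + (1/3)*(-212) = (612 - 58) - 212/3 = 554 - 212/3 = 1450/3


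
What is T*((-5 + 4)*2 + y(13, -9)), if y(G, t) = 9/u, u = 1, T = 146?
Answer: 1022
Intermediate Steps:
y(G, t) = 9 (y(G, t) = 9/1 = 9*1 = 9)
T*((-5 + 4)*2 + y(13, -9)) = 146*((-5 + 4)*2 + 9) = 146*(-1*2 + 9) = 146*(-2 + 9) = 146*7 = 1022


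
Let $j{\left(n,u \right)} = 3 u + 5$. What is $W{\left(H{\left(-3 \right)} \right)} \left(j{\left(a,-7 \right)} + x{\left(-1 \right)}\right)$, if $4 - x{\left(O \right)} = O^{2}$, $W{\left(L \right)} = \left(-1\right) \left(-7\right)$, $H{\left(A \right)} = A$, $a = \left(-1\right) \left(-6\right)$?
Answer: $-91$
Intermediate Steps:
$a = 6$
$j{\left(n,u \right)} = 5 + 3 u$
$W{\left(L \right)} = 7$
$x{\left(O \right)} = 4 - O^{2}$
$W{\left(H{\left(-3 \right)} \right)} \left(j{\left(a,-7 \right)} + x{\left(-1 \right)}\right) = 7 \left(\left(5 + 3 \left(-7\right)\right) + \left(4 - \left(-1\right)^{2}\right)\right) = 7 \left(\left(5 - 21\right) + \left(4 - 1\right)\right) = 7 \left(-16 + \left(4 - 1\right)\right) = 7 \left(-16 + 3\right) = 7 \left(-13\right) = -91$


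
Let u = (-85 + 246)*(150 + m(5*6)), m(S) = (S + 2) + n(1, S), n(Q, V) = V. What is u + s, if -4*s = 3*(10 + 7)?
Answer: 136477/4 ≈ 34119.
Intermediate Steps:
m(S) = 2 + 2*S (m(S) = (S + 2) + S = (2 + S) + S = 2 + 2*S)
u = 34132 (u = (-85 + 246)*(150 + (2 + 2*(5*6))) = 161*(150 + (2 + 2*30)) = 161*(150 + (2 + 60)) = 161*(150 + 62) = 161*212 = 34132)
s = -51/4 (s = -3*(10 + 7)/4 = -3*17/4 = -¼*51 = -51/4 ≈ -12.750)
u + s = 34132 - 51/4 = 136477/4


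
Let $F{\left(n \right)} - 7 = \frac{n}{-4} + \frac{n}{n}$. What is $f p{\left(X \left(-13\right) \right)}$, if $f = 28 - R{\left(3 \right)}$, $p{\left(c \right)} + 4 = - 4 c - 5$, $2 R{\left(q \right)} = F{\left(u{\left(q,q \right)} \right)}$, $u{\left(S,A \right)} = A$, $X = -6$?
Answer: $- \frac{62595}{8} \approx -7824.4$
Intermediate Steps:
$F{\left(n \right)} = 8 - \frac{n}{4}$ ($F{\left(n \right)} = 7 + \left(\frac{n}{-4} + \frac{n}{n}\right) = 7 + \left(n \left(- \frac{1}{4}\right) + 1\right) = 7 - \left(-1 + \frac{n}{4}\right) = 8 - \frac{n}{4}$)
$R{\left(q \right)} = 4 - \frac{q}{8}$ ($R{\left(q \right)} = \frac{8 - \frac{q}{4}}{2} = 4 - \frac{q}{8}$)
$p{\left(c \right)} = -9 - 4 c$ ($p{\left(c \right)} = -4 - \left(5 + 4 c\right) = -9 - 4 c$)
$f = \frac{195}{8}$ ($f = 28 - \left(4 - \frac{3}{8}\right) = 28 - \frac{29}{8} = \frac{195}{8} \approx 24.375$)
$f p{\left(X \left(-13\right) \right)} = \frac{195 \left(-9 - 4 \left(\left(-6\right) \left(-13\right)\right)\right)}{8} = \frac{195 \left(-9 - 312\right)}{8} = \frac{195}{8} \left(-321\right) = - \frac{62595}{8}$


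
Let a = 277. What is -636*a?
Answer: -176172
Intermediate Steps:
-636*a = -636*277 = -176172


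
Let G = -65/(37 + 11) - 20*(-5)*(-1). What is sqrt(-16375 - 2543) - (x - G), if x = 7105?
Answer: -345905/48 + 3*I*sqrt(2102) ≈ -7206.4 + 137.54*I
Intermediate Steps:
G = -4865/48 (G = -65/48 + 100*(-1) = -65*1/48 - 100 = -65/48 - 100 = -4865/48 ≈ -101.35)
sqrt(-16375 - 2543) - (x - G) = sqrt(-16375 - 2543) - (7105 - 1*(-4865/48)) = sqrt(-18918) - (7105 + 4865/48) = 3*I*sqrt(2102) - 1*345905/48 = 3*I*sqrt(2102) - 345905/48 = -345905/48 + 3*I*sqrt(2102)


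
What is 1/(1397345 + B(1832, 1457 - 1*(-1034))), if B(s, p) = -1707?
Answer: 1/1395638 ≈ 7.1652e-7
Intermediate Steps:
1/(1397345 + B(1832, 1457 - 1*(-1034))) = 1/(1397345 - 1707) = 1/1395638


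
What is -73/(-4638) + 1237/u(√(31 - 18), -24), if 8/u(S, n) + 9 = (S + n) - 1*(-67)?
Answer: 48766397/9276 + 1237*√13/8 ≈ 5814.8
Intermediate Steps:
u(S, n) = 8/(58 + S + n) (u(S, n) = 8/(-9 + ((S + n) - 1*(-67))) = 8/(-9 + ((S + n) + 67)) = 8/(-9 + (67 + S + n)) = 8/(58 + S + n))
-73/(-4638) + 1237/u(√(31 - 18), -24) = -73/(-4638) + 1237/((8/(58 + √(31 - 18) - 24))) = -73*(-1/4638) + 1237/((8/(58 + √13 - 24))) = 73/4638 + 1237/((8/(34 + √13))) = 73/4638 + 1237*(17/4 + √13/8) = 73/4638 + (21029/4 + 1237*√13/8) = 48766397/9276 + 1237*√13/8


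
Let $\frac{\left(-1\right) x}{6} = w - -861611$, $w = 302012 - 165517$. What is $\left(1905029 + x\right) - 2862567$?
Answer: $-6946174$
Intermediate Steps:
$w = 136495$ ($w = 302012 - 165517 = 136495$)
$x = -5988636$ ($x = - 6 \left(136495 - -861611\right) = - 6 \left(136495 + 861611\right) = \left(-6\right) 998106 = -5988636$)
$\left(1905029 + x\right) - 2862567 = \left(1905029 - 5988636\right) - 2862567 = -4083607 - 2862567 = -6946174$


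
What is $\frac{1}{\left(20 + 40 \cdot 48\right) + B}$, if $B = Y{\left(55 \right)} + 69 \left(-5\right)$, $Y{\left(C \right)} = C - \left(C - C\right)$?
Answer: $\frac{1}{1650} \approx 0.00060606$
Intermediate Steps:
$Y{\left(C \right)} = C$ ($Y{\left(C \right)} = C - 0 = C + 0 = C$)
$B = -290$ ($B = 55 + 69 \left(-5\right) = 55 - 345 = -290$)
$\frac{1}{\left(20 + 40 \cdot 48\right) + B} = \frac{1}{\left(20 + 40 \cdot 48\right) - 290} = \frac{1}{\left(20 + 1920\right) - 290} = \frac{1}{1940 - 290} = \frac{1}{1650}$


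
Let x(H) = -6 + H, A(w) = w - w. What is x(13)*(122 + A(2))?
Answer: 854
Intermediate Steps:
A(w) = 0
x(13)*(122 + A(2)) = (-6 + 13)*(122 + 0) = 7*122 = 854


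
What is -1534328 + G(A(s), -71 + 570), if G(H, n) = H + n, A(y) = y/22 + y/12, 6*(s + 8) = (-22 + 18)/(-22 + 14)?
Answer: -2429586751/1584 ≈ -1.5338e+6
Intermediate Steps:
s = -95/12 (s = -8 + ((-22 + 18)/(-22 + 14))/6 = -8 + (-4/(-8))/6 = -8 + (-4*(-⅛))/6 = -8 + (⅙)*(½) = -8 + 1/12 = -95/12 ≈ -7.9167)
A(y) = 17*y/132 (A(y) = y*(1/22) + y*(1/12) = y/22 + y/12 = 17*y/132)
-1534328 + G(A(s), -71 + 570) = -1534328 + ((17/132)*(-95/12) + (-71 + 570)) = -1534328 + (-1615/1584 + 499) = -1534328 + 788801/1584 = -2429586751/1584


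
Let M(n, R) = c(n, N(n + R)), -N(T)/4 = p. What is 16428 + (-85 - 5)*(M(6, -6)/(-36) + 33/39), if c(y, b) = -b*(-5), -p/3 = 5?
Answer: 222324/13 ≈ 17102.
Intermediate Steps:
p = -15 (p = -3*5 = -15)
N(T) = 60 (N(T) = -4*(-15) = 60)
c(y, b) = 5*b
M(n, R) = 300 (M(n, R) = 5*60 = 300)
16428 + (-85 - 5)*(M(6, -6)/(-36) + 33/39) = 16428 + (-85 - 5)*(300/(-36) + 33/39) = 16428 - 90*(300*(-1/36) + 33*(1/39)) = 16428 - 90*(-25/3 + 11/13) = 16428 - 90*(-292/39) = 16428 + 8760/13 = 222324/13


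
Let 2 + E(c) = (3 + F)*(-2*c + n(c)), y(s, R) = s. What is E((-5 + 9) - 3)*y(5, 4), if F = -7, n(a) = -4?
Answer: 110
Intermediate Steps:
E(c) = 14 + 8*c (E(c) = -2 + (3 - 7)*(-2*c - 4) = -2 - 4*(-4 - 2*c) = -2 + (16 + 8*c) = 14 + 8*c)
E((-5 + 9) - 3)*y(5, 4) = (14 + 8*((-5 + 9) - 3))*5 = (14 + 8*(4 - 3))*5 = (14 + 8*1)*5 = (14 + 8)*5 = 22*5 = 110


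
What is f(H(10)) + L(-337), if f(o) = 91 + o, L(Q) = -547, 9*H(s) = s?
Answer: -4094/9 ≈ -454.89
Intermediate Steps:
H(s) = s/9
f(H(10)) + L(-337) = (91 + (⅑)*10) - 547 = (91 + 10/9) - 547 = 829/9 - 547 = -4094/9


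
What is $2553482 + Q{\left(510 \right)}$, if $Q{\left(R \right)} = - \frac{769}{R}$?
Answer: $\frac{1302275051}{510} \approx 2.5535 \cdot 10^{6}$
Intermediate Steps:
$2553482 + Q{\left(510 \right)} = 2553482 - \frac{769}{510} = \frac{1302275051}{510}$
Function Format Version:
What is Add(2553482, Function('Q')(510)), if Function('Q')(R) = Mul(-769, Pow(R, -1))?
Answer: Rational(1302275051, 510) ≈ 2.5535e+6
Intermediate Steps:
Add(2553482, Function('Q')(510)) = Add(2553482, Mul(-769, Pow(510, -1))) = Add(2553482, Mul(-769, Rational(1, 510))) = Add(2553482, Rational(-769, 510)) = Rational(1302275051, 510)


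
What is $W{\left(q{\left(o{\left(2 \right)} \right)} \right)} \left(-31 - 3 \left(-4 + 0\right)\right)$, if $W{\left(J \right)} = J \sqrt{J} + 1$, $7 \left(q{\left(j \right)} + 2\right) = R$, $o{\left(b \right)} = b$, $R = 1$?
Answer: $-19 + \frac{247 i \sqrt{91}}{49} \approx -19.0 + 48.086 i$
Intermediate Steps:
$q{\left(j \right)} = - \frac{13}{7}$ ($q{\left(j \right)} = -2 + \frac{1}{7} \cdot 1 = -2 + \frac{1}{7} = - \frac{13}{7}$)
$W{\left(J \right)} = 1 + J^{\frac{3}{2}}$ ($W{\left(J \right)} = J^{\frac{3}{2}} + 1 = 1 + J^{\frac{3}{2}}$)
$W{\left(q{\left(o{\left(2 \right)} \right)} \right)} \left(-31 - 3 \left(-4 + 0\right)\right) = \left(1 + \left(- \frac{13}{7}\right)^{\frac{3}{2}}\right) \left(-31 - 3 \left(-4 + 0\right)\right) = \left(1 - \frac{13 i \sqrt{91}}{49}\right) \left(-31 - -12\right) = \left(1 - \frac{13 i \sqrt{91}}{49}\right) \left(-31 + 12\right) = \left(1 - \frac{13 i \sqrt{91}}{49}\right) \left(-19\right) = -19 + \frac{247 i \sqrt{91}}{49}$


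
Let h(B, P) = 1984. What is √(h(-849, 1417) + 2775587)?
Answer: 9*√34291 ≈ 1666.6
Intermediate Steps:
√(h(-849, 1417) + 2775587) = √(1984 + 2775587) = √2777571 = 9*√34291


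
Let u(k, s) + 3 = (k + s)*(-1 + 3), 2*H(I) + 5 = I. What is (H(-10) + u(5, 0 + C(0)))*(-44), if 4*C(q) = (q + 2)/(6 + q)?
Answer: 44/3 ≈ 14.667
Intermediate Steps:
H(I) = -5/2 + I/2
C(q) = (2 + q)/(4*(6 + q)) (C(q) = ((q + 2)/(6 + q))/4 = ((2 + q)/(6 + q))/4 = (2 + q)/(4*(6 + q)))
u(k, s) = -3 + 2*k + 2*s (u(k, s) = -3 + (k + s)*(-1 + 3) = -3 + (k + s)*2 = -3 + (2*k + 2*s) = -3 + 2*k + 2*s)
(H(-10) + u(5, 0 + C(0)))*(-44) = ((-5/2 + (½)*(-10)) + (-3 + 2*5 + 2*(0 + (2 + 0)/(4*(6 + 0)))))*(-44) = ((-5/2 - 5) + (-3 + 10 + 2*(0 + (¼)*2/6)))*(-44) = (-15/2 + (-3 + 10 + 2*(0 + (¼)*(⅙)*2)))*(-44) = (-15/2 + (-3 + 10 + 2*(0 + 1/12)))*(-44) = (-15/2 + (-3 + 10 + 2*(1/12)))*(-44) = (-15/2 + (-3 + 10 + ⅙))*(-44) = (-15/2 + 43/6)*(-44) = -⅓*(-44) = 44/3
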